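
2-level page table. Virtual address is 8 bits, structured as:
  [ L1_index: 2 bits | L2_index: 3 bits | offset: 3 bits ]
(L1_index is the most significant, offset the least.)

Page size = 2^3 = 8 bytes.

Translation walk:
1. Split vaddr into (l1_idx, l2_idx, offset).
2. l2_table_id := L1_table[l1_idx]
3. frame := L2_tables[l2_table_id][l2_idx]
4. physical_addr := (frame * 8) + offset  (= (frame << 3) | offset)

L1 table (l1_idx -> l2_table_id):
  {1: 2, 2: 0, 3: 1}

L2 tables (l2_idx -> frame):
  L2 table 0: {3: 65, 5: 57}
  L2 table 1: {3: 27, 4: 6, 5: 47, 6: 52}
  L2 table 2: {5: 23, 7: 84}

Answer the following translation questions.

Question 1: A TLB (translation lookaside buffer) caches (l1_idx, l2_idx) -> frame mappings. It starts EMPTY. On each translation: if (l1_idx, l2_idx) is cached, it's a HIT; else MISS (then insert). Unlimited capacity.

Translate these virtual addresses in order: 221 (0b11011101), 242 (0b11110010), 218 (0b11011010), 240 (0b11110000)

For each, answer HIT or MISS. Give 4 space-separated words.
vaddr=221: (3,3) not in TLB -> MISS, insert
vaddr=242: (3,6) not in TLB -> MISS, insert
vaddr=218: (3,3) in TLB -> HIT
vaddr=240: (3,6) in TLB -> HIT

Answer: MISS MISS HIT HIT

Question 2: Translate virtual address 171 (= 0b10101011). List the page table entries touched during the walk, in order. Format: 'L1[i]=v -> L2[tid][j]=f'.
vaddr = 171 = 0b10101011
Split: l1_idx=2, l2_idx=5, offset=3

Answer: L1[2]=0 -> L2[0][5]=57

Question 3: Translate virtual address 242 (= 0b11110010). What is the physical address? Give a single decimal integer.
vaddr = 242 = 0b11110010
Split: l1_idx=3, l2_idx=6, offset=2
L1[3] = 1
L2[1][6] = 52
paddr = 52 * 8 + 2 = 418

Answer: 418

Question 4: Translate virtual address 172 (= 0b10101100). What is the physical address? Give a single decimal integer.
vaddr = 172 = 0b10101100
Split: l1_idx=2, l2_idx=5, offset=4
L1[2] = 0
L2[0][5] = 57
paddr = 57 * 8 + 4 = 460

Answer: 460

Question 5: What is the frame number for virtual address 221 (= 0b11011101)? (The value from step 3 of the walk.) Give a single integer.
vaddr = 221: l1_idx=3, l2_idx=3
L1[3] = 1; L2[1][3] = 27

Answer: 27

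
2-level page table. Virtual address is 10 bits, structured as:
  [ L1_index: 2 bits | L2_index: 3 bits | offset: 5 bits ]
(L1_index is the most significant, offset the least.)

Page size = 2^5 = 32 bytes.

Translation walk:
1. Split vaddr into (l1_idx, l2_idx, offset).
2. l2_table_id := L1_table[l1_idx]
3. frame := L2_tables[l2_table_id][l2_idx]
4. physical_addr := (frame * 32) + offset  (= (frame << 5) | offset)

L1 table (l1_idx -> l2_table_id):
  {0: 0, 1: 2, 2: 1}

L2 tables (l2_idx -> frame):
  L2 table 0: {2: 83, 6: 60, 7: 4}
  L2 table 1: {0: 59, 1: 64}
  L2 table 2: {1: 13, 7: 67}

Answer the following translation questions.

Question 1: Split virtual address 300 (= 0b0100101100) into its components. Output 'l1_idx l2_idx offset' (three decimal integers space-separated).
Answer: 1 1 12

Derivation:
vaddr = 300 = 0b0100101100
  top 2 bits -> l1_idx = 1
  next 3 bits -> l2_idx = 1
  bottom 5 bits -> offset = 12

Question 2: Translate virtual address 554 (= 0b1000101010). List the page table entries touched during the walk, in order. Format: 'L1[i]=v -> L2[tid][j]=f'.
vaddr = 554 = 0b1000101010
Split: l1_idx=2, l2_idx=1, offset=10

Answer: L1[2]=1 -> L2[1][1]=64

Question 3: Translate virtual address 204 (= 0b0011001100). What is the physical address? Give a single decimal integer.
vaddr = 204 = 0b0011001100
Split: l1_idx=0, l2_idx=6, offset=12
L1[0] = 0
L2[0][6] = 60
paddr = 60 * 32 + 12 = 1932

Answer: 1932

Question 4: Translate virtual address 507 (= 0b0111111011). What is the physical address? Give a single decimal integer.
Answer: 2171

Derivation:
vaddr = 507 = 0b0111111011
Split: l1_idx=1, l2_idx=7, offset=27
L1[1] = 2
L2[2][7] = 67
paddr = 67 * 32 + 27 = 2171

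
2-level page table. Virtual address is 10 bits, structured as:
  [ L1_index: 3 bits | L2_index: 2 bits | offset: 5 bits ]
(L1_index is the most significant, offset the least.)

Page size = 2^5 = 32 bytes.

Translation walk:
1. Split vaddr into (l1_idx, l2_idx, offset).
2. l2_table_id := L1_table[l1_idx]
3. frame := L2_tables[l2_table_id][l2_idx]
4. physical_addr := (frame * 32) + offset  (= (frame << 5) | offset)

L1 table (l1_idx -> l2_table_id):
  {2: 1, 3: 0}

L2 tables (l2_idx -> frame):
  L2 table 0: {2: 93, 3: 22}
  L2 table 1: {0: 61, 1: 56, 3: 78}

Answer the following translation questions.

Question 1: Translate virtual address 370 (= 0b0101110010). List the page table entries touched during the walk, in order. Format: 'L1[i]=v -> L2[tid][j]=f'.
vaddr = 370 = 0b0101110010
Split: l1_idx=2, l2_idx=3, offset=18

Answer: L1[2]=1 -> L2[1][3]=78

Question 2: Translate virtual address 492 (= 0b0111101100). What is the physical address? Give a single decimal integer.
Answer: 716

Derivation:
vaddr = 492 = 0b0111101100
Split: l1_idx=3, l2_idx=3, offset=12
L1[3] = 0
L2[0][3] = 22
paddr = 22 * 32 + 12 = 716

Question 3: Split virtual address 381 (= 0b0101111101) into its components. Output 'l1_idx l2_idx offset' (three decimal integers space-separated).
Answer: 2 3 29

Derivation:
vaddr = 381 = 0b0101111101
  top 3 bits -> l1_idx = 2
  next 2 bits -> l2_idx = 3
  bottom 5 bits -> offset = 29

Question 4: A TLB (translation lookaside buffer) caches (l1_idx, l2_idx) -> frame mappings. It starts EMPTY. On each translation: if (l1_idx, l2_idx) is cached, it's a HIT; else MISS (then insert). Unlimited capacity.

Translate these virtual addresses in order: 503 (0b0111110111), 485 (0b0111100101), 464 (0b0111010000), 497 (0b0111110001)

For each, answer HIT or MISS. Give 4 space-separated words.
Answer: MISS HIT MISS HIT

Derivation:
vaddr=503: (3,3) not in TLB -> MISS, insert
vaddr=485: (3,3) in TLB -> HIT
vaddr=464: (3,2) not in TLB -> MISS, insert
vaddr=497: (3,3) in TLB -> HIT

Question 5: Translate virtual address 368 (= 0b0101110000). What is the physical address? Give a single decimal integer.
Answer: 2512

Derivation:
vaddr = 368 = 0b0101110000
Split: l1_idx=2, l2_idx=3, offset=16
L1[2] = 1
L2[1][3] = 78
paddr = 78 * 32 + 16 = 2512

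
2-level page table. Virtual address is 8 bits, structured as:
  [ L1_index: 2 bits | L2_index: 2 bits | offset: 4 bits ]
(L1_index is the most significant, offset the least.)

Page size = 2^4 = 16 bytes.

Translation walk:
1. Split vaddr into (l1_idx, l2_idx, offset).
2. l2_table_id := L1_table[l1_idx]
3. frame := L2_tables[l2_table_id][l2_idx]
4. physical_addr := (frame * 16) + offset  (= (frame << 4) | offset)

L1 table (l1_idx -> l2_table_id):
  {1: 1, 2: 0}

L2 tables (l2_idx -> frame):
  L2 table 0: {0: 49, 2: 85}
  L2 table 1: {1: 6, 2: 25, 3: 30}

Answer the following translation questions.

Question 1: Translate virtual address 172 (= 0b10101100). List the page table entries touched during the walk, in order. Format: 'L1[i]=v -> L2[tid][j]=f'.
Answer: L1[2]=0 -> L2[0][2]=85

Derivation:
vaddr = 172 = 0b10101100
Split: l1_idx=2, l2_idx=2, offset=12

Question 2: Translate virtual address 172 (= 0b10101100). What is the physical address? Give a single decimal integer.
Answer: 1372

Derivation:
vaddr = 172 = 0b10101100
Split: l1_idx=2, l2_idx=2, offset=12
L1[2] = 0
L2[0][2] = 85
paddr = 85 * 16 + 12 = 1372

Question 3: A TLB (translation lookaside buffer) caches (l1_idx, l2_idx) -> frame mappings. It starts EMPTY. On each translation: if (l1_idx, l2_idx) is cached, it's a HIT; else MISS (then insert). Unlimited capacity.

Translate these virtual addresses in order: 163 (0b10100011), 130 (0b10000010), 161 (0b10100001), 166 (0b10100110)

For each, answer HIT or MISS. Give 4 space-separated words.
vaddr=163: (2,2) not in TLB -> MISS, insert
vaddr=130: (2,0) not in TLB -> MISS, insert
vaddr=161: (2,2) in TLB -> HIT
vaddr=166: (2,2) in TLB -> HIT

Answer: MISS MISS HIT HIT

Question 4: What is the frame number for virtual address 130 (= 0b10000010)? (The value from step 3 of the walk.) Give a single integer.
Answer: 49

Derivation:
vaddr = 130: l1_idx=2, l2_idx=0
L1[2] = 0; L2[0][0] = 49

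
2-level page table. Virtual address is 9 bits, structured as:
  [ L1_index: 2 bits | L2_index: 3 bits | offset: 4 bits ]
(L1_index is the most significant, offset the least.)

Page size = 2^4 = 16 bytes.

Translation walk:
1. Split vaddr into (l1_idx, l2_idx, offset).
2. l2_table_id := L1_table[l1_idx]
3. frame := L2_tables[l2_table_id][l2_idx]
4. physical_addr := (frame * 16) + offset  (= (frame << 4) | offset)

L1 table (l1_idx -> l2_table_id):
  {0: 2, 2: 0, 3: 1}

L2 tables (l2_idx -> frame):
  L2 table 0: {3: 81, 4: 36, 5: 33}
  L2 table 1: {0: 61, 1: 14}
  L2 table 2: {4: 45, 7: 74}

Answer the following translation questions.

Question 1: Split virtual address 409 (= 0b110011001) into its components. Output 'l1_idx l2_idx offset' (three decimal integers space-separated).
Answer: 3 1 9

Derivation:
vaddr = 409 = 0b110011001
  top 2 bits -> l1_idx = 3
  next 3 bits -> l2_idx = 1
  bottom 4 bits -> offset = 9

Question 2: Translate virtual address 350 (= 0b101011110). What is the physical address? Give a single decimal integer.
vaddr = 350 = 0b101011110
Split: l1_idx=2, l2_idx=5, offset=14
L1[2] = 0
L2[0][5] = 33
paddr = 33 * 16 + 14 = 542

Answer: 542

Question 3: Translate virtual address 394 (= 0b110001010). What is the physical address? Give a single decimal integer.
Answer: 986

Derivation:
vaddr = 394 = 0b110001010
Split: l1_idx=3, l2_idx=0, offset=10
L1[3] = 1
L2[1][0] = 61
paddr = 61 * 16 + 10 = 986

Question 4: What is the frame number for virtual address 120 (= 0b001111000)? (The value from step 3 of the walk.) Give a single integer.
vaddr = 120: l1_idx=0, l2_idx=7
L1[0] = 2; L2[2][7] = 74

Answer: 74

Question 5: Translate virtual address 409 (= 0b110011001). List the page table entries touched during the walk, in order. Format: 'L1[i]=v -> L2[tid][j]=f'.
vaddr = 409 = 0b110011001
Split: l1_idx=3, l2_idx=1, offset=9

Answer: L1[3]=1 -> L2[1][1]=14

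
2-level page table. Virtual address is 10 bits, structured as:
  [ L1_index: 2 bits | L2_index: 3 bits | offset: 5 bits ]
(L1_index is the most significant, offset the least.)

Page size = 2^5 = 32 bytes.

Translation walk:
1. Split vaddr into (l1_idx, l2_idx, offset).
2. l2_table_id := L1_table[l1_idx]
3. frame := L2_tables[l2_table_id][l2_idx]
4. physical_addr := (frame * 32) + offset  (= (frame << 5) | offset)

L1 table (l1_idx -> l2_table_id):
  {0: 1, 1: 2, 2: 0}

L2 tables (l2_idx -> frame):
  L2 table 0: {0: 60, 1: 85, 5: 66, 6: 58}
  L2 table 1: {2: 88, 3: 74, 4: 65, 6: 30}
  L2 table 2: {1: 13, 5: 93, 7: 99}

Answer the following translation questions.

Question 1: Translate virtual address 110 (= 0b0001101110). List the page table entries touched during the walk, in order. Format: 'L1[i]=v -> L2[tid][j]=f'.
Answer: L1[0]=1 -> L2[1][3]=74

Derivation:
vaddr = 110 = 0b0001101110
Split: l1_idx=0, l2_idx=3, offset=14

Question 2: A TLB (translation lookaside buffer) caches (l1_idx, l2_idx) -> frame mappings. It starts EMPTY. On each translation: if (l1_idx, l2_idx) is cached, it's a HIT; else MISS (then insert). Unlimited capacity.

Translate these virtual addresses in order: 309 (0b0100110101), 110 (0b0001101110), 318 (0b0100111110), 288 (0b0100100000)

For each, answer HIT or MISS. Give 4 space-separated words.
Answer: MISS MISS HIT HIT

Derivation:
vaddr=309: (1,1) not in TLB -> MISS, insert
vaddr=110: (0,3) not in TLB -> MISS, insert
vaddr=318: (1,1) in TLB -> HIT
vaddr=288: (1,1) in TLB -> HIT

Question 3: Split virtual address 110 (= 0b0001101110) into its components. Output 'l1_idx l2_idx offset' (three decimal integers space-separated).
Answer: 0 3 14

Derivation:
vaddr = 110 = 0b0001101110
  top 2 bits -> l1_idx = 0
  next 3 bits -> l2_idx = 3
  bottom 5 bits -> offset = 14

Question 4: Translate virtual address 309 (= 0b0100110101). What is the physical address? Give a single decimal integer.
Answer: 437

Derivation:
vaddr = 309 = 0b0100110101
Split: l1_idx=1, l2_idx=1, offset=21
L1[1] = 2
L2[2][1] = 13
paddr = 13 * 32 + 21 = 437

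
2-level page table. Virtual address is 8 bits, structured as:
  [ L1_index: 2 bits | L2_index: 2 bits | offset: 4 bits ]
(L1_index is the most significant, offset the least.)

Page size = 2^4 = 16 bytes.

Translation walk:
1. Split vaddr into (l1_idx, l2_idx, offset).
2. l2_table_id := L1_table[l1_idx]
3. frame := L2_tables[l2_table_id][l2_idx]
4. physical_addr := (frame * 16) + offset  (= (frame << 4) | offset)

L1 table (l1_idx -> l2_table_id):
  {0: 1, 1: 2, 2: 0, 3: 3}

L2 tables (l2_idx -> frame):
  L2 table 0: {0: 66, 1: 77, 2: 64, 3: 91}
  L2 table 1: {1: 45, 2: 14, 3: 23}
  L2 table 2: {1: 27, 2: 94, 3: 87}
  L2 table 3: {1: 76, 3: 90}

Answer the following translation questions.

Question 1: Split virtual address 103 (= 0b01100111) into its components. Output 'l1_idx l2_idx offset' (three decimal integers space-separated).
Answer: 1 2 7

Derivation:
vaddr = 103 = 0b01100111
  top 2 bits -> l1_idx = 1
  next 2 bits -> l2_idx = 2
  bottom 4 bits -> offset = 7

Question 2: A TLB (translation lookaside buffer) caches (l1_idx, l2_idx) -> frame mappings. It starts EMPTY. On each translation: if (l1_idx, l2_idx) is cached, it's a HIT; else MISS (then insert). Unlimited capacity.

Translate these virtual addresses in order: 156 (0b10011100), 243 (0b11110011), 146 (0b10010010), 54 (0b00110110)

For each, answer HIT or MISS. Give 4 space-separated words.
Answer: MISS MISS HIT MISS

Derivation:
vaddr=156: (2,1) not in TLB -> MISS, insert
vaddr=243: (3,3) not in TLB -> MISS, insert
vaddr=146: (2,1) in TLB -> HIT
vaddr=54: (0,3) not in TLB -> MISS, insert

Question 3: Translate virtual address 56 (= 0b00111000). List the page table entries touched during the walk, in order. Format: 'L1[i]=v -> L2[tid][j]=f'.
Answer: L1[0]=1 -> L2[1][3]=23

Derivation:
vaddr = 56 = 0b00111000
Split: l1_idx=0, l2_idx=3, offset=8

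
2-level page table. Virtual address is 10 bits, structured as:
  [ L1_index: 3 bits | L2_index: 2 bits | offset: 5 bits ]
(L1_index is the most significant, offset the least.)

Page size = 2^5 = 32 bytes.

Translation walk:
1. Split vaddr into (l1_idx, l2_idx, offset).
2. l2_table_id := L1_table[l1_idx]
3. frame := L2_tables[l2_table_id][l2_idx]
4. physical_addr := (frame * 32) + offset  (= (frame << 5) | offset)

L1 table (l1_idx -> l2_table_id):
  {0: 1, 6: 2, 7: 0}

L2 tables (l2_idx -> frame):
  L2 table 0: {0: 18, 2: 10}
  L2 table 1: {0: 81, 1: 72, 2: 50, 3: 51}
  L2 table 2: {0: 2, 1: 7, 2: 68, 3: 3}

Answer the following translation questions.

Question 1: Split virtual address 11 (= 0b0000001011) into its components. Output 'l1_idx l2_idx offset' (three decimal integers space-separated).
vaddr = 11 = 0b0000001011
  top 3 bits -> l1_idx = 0
  next 2 bits -> l2_idx = 0
  bottom 5 bits -> offset = 11

Answer: 0 0 11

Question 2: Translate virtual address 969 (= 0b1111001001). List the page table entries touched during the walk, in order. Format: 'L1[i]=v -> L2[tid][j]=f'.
Answer: L1[7]=0 -> L2[0][2]=10

Derivation:
vaddr = 969 = 0b1111001001
Split: l1_idx=7, l2_idx=2, offset=9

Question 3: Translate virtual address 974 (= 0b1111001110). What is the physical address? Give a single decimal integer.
Answer: 334

Derivation:
vaddr = 974 = 0b1111001110
Split: l1_idx=7, l2_idx=2, offset=14
L1[7] = 0
L2[0][2] = 10
paddr = 10 * 32 + 14 = 334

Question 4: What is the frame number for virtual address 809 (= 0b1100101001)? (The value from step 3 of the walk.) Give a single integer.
Answer: 7

Derivation:
vaddr = 809: l1_idx=6, l2_idx=1
L1[6] = 2; L2[2][1] = 7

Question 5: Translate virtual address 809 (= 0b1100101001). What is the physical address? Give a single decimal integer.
Answer: 233

Derivation:
vaddr = 809 = 0b1100101001
Split: l1_idx=6, l2_idx=1, offset=9
L1[6] = 2
L2[2][1] = 7
paddr = 7 * 32 + 9 = 233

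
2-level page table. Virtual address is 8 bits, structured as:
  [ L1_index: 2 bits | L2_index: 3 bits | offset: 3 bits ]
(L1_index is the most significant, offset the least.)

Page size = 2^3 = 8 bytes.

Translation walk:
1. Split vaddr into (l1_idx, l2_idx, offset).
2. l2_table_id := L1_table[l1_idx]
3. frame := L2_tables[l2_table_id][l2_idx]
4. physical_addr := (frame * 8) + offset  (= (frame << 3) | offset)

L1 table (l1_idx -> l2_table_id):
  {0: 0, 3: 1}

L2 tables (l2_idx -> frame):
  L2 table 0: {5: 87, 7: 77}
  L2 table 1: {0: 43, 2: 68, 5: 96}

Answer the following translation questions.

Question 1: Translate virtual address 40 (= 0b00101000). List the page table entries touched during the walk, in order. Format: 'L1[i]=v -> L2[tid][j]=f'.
Answer: L1[0]=0 -> L2[0][5]=87

Derivation:
vaddr = 40 = 0b00101000
Split: l1_idx=0, l2_idx=5, offset=0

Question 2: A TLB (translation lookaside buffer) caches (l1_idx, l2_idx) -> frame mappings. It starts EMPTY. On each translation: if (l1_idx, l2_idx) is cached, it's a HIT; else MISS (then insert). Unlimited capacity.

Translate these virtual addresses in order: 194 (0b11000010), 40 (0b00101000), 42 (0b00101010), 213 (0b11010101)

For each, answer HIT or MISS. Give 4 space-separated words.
Answer: MISS MISS HIT MISS

Derivation:
vaddr=194: (3,0) not in TLB -> MISS, insert
vaddr=40: (0,5) not in TLB -> MISS, insert
vaddr=42: (0,5) in TLB -> HIT
vaddr=213: (3,2) not in TLB -> MISS, insert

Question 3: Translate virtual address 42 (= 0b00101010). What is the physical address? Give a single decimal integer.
Answer: 698

Derivation:
vaddr = 42 = 0b00101010
Split: l1_idx=0, l2_idx=5, offset=2
L1[0] = 0
L2[0][5] = 87
paddr = 87 * 8 + 2 = 698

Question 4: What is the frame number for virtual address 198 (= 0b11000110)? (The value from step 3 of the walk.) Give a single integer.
Answer: 43

Derivation:
vaddr = 198: l1_idx=3, l2_idx=0
L1[3] = 1; L2[1][0] = 43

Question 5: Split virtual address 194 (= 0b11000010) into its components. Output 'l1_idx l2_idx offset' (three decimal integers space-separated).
vaddr = 194 = 0b11000010
  top 2 bits -> l1_idx = 3
  next 3 bits -> l2_idx = 0
  bottom 3 bits -> offset = 2

Answer: 3 0 2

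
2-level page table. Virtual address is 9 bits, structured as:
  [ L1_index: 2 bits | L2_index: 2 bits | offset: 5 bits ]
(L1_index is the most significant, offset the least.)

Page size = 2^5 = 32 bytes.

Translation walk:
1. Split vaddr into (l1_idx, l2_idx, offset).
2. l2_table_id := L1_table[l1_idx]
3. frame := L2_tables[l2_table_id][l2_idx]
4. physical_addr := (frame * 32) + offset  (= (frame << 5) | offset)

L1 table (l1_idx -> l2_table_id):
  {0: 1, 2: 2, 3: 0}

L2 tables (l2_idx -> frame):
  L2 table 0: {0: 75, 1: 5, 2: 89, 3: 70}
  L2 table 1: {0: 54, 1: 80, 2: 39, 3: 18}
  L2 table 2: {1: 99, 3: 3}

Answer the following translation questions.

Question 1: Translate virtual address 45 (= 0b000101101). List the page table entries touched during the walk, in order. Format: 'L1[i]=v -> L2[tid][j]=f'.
vaddr = 45 = 0b000101101
Split: l1_idx=0, l2_idx=1, offset=13

Answer: L1[0]=1 -> L2[1][1]=80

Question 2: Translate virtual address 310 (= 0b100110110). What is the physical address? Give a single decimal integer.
vaddr = 310 = 0b100110110
Split: l1_idx=2, l2_idx=1, offset=22
L1[2] = 2
L2[2][1] = 99
paddr = 99 * 32 + 22 = 3190

Answer: 3190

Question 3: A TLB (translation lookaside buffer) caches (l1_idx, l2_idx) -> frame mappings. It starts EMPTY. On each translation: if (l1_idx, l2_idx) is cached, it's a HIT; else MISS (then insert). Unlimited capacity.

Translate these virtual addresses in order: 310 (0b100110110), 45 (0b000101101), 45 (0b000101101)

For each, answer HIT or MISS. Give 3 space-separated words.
Answer: MISS MISS HIT

Derivation:
vaddr=310: (2,1) not in TLB -> MISS, insert
vaddr=45: (0,1) not in TLB -> MISS, insert
vaddr=45: (0,1) in TLB -> HIT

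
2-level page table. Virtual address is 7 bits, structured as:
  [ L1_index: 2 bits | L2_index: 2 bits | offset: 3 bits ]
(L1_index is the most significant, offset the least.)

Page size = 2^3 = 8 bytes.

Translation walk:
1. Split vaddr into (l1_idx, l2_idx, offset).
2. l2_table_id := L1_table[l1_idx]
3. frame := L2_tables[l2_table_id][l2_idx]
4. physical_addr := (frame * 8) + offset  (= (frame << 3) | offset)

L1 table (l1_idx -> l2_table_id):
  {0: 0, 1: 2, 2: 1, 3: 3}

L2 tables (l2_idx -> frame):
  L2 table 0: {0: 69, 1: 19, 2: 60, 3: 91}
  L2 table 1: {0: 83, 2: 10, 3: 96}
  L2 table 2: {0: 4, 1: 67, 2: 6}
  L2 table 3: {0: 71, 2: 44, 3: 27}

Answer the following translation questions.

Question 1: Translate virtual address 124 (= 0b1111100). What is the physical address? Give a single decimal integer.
vaddr = 124 = 0b1111100
Split: l1_idx=3, l2_idx=3, offset=4
L1[3] = 3
L2[3][3] = 27
paddr = 27 * 8 + 4 = 220

Answer: 220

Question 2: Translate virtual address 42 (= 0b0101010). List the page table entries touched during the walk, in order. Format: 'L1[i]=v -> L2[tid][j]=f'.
Answer: L1[1]=2 -> L2[2][1]=67

Derivation:
vaddr = 42 = 0b0101010
Split: l1_idx=1, l2_idx=1, offset=2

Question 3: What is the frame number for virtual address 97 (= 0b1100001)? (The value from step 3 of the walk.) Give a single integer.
vaddr = 97: l1_idx=3, l2_idx=0
L1[3] = 3; L2[3][0] = 71

Answer: 71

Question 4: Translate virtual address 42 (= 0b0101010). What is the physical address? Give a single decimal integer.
Answer: 538

Derivation:
vaddr = 42 = 0b0101010
Split: l1_idx=1, l2_idx=1, offset=2
L1[1] = 2
L2[2][1] = 67
paddr = 67 * 8 + 2 = 538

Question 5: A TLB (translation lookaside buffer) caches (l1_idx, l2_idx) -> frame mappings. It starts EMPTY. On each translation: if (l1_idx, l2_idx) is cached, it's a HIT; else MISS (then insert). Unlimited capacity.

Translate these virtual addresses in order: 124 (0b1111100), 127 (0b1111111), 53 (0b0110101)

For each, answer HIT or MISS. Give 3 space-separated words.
Answer: MISS HIT MISS

Derivation:
vaddr=124: (3,3) not in TLB -> MISS, insert
vaddr=127: (3,3) in TLB -> HIT
vaddr=53: (1,2) not in TLB -> MISS, insert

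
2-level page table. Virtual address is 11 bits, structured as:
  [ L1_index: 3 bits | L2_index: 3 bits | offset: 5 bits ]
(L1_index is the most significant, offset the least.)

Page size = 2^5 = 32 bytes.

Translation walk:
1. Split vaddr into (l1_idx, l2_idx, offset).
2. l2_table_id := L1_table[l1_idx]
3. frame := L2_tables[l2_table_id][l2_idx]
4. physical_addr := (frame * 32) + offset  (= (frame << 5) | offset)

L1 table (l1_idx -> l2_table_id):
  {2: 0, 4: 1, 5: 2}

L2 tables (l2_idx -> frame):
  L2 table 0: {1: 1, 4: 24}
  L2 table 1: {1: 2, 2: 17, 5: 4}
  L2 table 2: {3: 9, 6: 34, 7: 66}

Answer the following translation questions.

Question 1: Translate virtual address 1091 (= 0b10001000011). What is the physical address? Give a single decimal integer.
vaddr = 1091 = 0b10001000011
Split: l1_idx=4, l2_idx=2, offset=3
L1[4] = 1
L2[1][2] = 17
paddr = 17 * 32 + 3 = 547

Answer: 547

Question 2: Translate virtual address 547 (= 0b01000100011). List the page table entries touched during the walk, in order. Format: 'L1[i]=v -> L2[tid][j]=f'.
Answer: L1[2]=0 -> L2[0][1]=1

Derivation:
vaddr = 547 = 0b01000100011
Split: l1_idx=2, l2_idx=1, offset=3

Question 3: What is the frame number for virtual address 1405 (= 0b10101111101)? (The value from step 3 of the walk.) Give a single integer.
vaddr = 1405: l1_idx=5, l2_idx=3
L1[5] = 2; L2[2][3] = 9

Answer: 9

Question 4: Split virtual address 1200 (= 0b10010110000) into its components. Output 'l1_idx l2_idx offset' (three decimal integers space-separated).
Answer: 4 5 16

Derivation:
vaddr = 1200 = 0b10010110000
  top 3 bits -> l1_idx = 4
  next 3 bits -> l2_idx = 5
  bottom 5 bits -> offset = 16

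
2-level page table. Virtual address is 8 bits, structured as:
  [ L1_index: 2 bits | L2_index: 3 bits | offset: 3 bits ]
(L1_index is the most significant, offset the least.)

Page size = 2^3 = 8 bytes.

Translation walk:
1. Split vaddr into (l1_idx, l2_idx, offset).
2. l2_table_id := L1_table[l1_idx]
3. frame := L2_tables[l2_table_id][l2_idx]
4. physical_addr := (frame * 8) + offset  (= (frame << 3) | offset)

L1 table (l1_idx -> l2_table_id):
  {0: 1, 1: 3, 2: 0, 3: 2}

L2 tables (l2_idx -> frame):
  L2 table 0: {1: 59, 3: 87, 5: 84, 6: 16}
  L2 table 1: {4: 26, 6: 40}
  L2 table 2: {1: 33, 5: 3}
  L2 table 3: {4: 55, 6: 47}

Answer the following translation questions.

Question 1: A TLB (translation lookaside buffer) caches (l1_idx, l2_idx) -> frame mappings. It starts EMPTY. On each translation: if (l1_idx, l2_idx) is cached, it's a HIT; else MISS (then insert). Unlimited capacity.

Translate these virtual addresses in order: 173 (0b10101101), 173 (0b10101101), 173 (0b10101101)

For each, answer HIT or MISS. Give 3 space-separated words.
Answer: MISS HIT HIT

Derivation:
vaddr=173: (2,5) not in TLB -> MISS, insert
vaddr=173: (2,5) in TLB -> HIT
vaddr=173: (2,5) in TLB -> HIT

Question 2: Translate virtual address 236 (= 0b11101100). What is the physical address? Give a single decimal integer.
Answer: 28

Derivation:
vaddr = 236 = 0b11101100
Split: l1_idx=3, l2_idx=5, offset=4
L1[3] = 2
L2[2][5] = 3
paddr = 3 * 8 + 4 = 28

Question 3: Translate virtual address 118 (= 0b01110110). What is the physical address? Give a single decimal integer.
Answer: 382

Derivation:
vaddr = 118 = 0b01110110
Split: l1_idx=1, l2_idx=6, offset=6
L1[1] = 3
L2[3][6] = 47
paddr = 47 * 8 + 6 = 382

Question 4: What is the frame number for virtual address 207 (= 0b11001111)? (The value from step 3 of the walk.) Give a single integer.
Answer: 33

Derivation:
vaddr = 207: l1_idx=3, l2_idx=1
L1[3] = 2; L2[2][1] = 33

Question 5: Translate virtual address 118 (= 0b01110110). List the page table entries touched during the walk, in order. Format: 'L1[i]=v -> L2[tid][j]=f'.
vaddr = 118 = 0b01110110
Split: l1_idx=1, l2_idx=6, offset=6

Answer: L1[1]=3 -> L2[3][6]=47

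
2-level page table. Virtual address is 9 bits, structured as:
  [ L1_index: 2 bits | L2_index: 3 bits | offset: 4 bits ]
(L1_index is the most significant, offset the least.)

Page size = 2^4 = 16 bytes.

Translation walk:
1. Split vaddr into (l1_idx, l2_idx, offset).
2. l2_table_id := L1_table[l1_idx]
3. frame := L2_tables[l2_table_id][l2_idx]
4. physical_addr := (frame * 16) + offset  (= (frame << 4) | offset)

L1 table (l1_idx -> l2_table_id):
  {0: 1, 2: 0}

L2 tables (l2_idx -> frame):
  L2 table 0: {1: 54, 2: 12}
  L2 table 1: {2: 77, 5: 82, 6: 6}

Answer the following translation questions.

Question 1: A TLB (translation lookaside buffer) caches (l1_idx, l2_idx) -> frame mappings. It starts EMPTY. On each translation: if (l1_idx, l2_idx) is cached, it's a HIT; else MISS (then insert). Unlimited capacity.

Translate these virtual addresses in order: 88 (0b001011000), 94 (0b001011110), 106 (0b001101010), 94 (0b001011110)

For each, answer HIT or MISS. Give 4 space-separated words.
vaddr=88: (0,5) not in TLB -> MISS, insert
vaddr=94: (0,5) in TLB -> HIT
vaddr=106: (0,6) not in TLB -> MISS, insert
vaddr=94: (0,5) in TLB -> HIT

Answer: MISS HIT MISS HIT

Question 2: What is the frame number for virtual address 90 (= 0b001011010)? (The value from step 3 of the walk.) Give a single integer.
Answer: 82

Derivation:
vaddr = 90: l1_idx=0, l2_idx=5
L1[0] = 1; L2[1][5] = 82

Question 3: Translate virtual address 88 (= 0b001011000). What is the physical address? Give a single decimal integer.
Answer: 1320

Derivation:
vaddr = 88 = 0b001011000
Split: l1_idx=0, l2_idx=5, offset=8
L1[0] = 1
L2[1][5] = 82
paddr = 82 * 16 + 8 = 1320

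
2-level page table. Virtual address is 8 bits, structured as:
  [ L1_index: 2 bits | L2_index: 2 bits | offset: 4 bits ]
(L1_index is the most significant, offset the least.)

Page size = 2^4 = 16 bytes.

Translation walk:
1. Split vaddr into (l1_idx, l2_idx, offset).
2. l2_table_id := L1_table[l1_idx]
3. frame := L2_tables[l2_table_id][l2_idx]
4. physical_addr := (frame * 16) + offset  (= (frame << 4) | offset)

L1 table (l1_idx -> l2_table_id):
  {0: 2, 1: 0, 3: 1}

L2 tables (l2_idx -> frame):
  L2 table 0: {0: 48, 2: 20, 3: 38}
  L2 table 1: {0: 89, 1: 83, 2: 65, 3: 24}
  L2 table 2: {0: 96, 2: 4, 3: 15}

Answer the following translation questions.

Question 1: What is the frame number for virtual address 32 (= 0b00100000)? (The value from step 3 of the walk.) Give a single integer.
vaddr = 32: l1_idx=0, l2_idx=2
L1[0] = 2; L2[2][2] = 4

Answer: 4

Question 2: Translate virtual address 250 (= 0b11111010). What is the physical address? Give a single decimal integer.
Answer: 394

Derivation:
vaddr = 250 = 0b11111010
Split: l1_idx=3, l2_idx=3, offset=10
L1[3] = 1
L2[1][3] = 24
paddr = 24 * 16 + 10 = 394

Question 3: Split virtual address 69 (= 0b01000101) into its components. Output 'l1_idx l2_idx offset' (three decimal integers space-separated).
vaddr = 69 = 0b01000101
  top 2 bits -> l1_idx = 1
  next 2 bits -> l2_idx = 0
  bottom 4 bits -> offset = 5

Answer: 1 0 5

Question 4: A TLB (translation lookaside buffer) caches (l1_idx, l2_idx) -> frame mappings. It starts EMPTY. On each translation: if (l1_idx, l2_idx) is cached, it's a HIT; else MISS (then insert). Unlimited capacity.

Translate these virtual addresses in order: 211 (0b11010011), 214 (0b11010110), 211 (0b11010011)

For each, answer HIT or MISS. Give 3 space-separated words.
vaddr=211: (3,1) not in TLB -> MISS, insert
vaddr=214: (3,1) in TLB -> HIT
vaddr=211: (3,1) in TLB -> HIT

Answer: MISS HIT HIT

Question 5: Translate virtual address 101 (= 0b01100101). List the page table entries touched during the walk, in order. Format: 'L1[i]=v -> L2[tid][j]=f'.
vaddr = 101 = 0b01100101
Split: l1_idx=1, l2_idx=2, offset=5

Answer: L1[1]=0 -> L2[0][2]=20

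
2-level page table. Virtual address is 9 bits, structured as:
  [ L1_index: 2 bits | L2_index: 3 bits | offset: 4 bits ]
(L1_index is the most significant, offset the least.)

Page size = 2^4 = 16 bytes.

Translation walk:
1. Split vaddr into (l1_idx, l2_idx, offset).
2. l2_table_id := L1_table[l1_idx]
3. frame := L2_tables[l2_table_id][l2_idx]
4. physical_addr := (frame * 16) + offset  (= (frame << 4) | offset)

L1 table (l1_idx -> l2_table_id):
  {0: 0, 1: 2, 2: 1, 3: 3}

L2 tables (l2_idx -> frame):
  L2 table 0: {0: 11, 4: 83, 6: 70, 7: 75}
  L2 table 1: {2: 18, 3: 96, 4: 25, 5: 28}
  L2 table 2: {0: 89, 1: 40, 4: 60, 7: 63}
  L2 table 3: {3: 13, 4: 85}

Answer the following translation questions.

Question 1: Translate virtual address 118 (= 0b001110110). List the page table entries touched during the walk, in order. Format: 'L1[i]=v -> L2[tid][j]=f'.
vaddr = 118 = 0b001110110
Split: l1_idx=0, l2_idx=7, offset=6

Answer: L1[0]=0 -> L2[0][7]=75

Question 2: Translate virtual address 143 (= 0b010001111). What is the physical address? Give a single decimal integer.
Answer: 1439

Derivation:
vaddr = 143 = 0b010001111
Split: l1_idx=1, l2_idx=0, offset=15
L1[1] = 2
L2[2][0] = 89
paddr = 89 * 16 + 15 = 1439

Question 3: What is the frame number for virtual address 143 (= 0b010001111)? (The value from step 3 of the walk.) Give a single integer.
Answer: 89

Derivation:
vaddr = 143: l1_idx=1, l2_idx=0
L1[1] = 2; L2[2][0] = 89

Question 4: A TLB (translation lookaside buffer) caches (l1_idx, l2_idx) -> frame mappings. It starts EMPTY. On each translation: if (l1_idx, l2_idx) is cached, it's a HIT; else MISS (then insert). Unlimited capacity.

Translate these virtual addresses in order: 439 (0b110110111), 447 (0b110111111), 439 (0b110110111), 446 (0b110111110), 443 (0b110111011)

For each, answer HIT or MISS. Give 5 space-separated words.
Answer: MISS HIT HIT HIT HIT

Derivation:
vaddr=439: (3,3) not in TLB -> MISS, insert
vaddr=447: (3,3) in TLB -> HIT
vaddr=439: (3,3) in TLB -> HIT
vaddr=446: (3,3) in TLB -> HIT
vaddr=443: (3,3) in TLB -> HIT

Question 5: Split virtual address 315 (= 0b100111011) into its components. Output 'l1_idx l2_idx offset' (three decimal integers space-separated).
vaddr = 315 = 0b100111011
  top 2 bits -> l1_idx = 2
  next 3 bits -> l2_idx = 3
  bottom 4 bits -> offset = 11

Answer: 2 3 11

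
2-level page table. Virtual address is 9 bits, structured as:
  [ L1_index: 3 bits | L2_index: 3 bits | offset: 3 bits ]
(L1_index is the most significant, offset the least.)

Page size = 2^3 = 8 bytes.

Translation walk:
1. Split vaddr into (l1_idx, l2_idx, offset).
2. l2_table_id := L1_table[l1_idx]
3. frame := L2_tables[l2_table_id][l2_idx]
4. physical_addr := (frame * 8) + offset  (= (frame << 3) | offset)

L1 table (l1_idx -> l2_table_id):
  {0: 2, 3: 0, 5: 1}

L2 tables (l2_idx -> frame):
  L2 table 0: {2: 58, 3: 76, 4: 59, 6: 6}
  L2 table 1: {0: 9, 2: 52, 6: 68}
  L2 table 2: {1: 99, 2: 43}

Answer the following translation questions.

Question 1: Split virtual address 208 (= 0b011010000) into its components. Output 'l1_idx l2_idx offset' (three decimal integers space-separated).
vaddr = 208 = 0b011010000
  top 3 bits -> l1_idx = 3
  next 3 bits -> l2_idx = 2
  bottom 3 bits -> offset = 0

Answer: 3 2 0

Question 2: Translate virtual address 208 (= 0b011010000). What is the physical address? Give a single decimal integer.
vaddr = 208 = 0b011010000
Split: l1_idx=3, l2_idx=2, offset=0
L1[3] = 0
L2[0][2] = 58
paddr = 58 * 8 + 0 = 464

Answer: 464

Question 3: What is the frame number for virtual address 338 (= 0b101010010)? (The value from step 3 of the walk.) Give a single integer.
vaddr = 338: l1_idx=5, l2_idx=2
L1[5] = 1; L2[1][2] = 52

Answer: 52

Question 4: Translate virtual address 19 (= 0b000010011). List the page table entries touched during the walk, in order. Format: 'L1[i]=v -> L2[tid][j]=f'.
Answer: L1[0]=2 -> L2[2][2]=43

Derivation:
vaddr = 19 = 0b000010011
Split: l1_idx=0, l2_idx=2, offset=3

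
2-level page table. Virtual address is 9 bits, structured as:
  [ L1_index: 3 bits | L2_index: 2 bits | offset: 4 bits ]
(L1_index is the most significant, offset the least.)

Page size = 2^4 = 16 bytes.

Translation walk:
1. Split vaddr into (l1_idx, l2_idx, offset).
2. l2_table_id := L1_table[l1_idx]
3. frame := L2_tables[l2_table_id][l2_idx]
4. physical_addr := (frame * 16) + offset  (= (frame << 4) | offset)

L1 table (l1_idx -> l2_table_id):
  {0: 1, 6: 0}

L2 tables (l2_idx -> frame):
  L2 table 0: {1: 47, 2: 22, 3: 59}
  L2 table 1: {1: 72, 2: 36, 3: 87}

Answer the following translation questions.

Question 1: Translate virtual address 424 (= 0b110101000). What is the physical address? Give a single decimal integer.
Answer: 360

Derivation:
vaddr = 424 = 0b110101000
Split: l1_idx=6, l2_idx=2, offset=8
L1[6] = 0
L2[0][2] = 22
paddr = 22 * 16 + 8 = 360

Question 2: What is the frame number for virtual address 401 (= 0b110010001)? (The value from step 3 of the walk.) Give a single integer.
Answer: 47

Derivation:
vaddr = 401: l1_idx=6, l2_idx=1
L1[6] = 0; L2[0][1] = 47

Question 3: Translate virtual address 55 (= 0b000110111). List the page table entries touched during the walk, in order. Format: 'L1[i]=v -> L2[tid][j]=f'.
vaddr = 55 = 0b000110111
Split: l1_idx=0, l2_idx=3, offset=7

Answer: L1[0]=1 -> L2[1][3]=87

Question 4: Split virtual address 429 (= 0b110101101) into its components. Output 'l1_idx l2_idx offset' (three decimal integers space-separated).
vaddr = 429 = 0b110101101
  top 3 bits -> l1_idx = 6
  next 2 bits -> l2_idx = 2
  bottom 4 bits -> offset = 13

Answer: 6 2 13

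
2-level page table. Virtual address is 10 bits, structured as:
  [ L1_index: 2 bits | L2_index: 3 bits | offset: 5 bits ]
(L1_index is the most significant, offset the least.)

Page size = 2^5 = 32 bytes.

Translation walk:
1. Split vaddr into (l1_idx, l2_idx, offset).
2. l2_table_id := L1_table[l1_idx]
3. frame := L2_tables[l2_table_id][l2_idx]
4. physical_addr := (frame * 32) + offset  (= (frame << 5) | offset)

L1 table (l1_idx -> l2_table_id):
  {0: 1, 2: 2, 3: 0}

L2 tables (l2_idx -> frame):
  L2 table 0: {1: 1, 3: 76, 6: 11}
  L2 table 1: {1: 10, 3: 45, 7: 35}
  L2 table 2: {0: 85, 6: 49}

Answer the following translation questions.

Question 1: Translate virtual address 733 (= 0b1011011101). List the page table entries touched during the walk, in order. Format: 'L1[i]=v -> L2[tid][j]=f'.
Answer: L1[2]=2 -> L2[2][6]=49

Derivation:
vaddr = 733 = 0b1011011101
Split: l1_idx=2, l2_idx=6, offset=29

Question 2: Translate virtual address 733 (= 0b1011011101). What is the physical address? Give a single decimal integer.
Answer: 1597

Derivation:
vaddr = 733 = 0b1011011101
Split: l1_idx=2, l2_idx=6, offset=29
L1[2] = 2
L2[2][6] = 49
paddr = 49 * 32 + 29 = 1597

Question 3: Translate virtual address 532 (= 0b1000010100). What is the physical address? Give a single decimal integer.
vaddr = 532 = 0b1000010100
Split: l1_idx=2, l2_idx=0, offset=20
L1[2] = 2
L2[2][0] = 85
paddr = 85 * 32 + 20 = 2740

Answer: 2740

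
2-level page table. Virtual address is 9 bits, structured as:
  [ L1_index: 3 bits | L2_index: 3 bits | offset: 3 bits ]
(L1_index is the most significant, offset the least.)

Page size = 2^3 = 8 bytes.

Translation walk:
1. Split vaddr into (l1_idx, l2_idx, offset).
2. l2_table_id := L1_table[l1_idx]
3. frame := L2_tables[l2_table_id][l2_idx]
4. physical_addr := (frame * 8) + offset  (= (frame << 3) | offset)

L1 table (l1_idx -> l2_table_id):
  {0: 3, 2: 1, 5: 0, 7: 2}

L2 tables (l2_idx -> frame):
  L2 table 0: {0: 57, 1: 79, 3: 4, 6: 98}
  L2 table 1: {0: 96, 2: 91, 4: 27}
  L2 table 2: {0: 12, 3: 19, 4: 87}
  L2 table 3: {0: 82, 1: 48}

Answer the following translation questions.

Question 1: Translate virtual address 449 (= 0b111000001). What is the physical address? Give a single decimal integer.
vaddr = 449 = 0b111000001
Split: l1_idx=7, l2_idx=0, offset=1
L1[7] = 2
L2[2][0] = 12
paddr = 12 * 8 + 1 = 97

Answer: 97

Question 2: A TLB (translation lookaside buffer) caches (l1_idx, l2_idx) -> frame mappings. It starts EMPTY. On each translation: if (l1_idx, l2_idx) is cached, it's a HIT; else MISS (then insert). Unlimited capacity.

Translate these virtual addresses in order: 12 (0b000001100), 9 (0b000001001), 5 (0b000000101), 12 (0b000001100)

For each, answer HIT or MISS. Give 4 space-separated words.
vaddr=12: (0,1) not in TLB -> MISS, insert
vaddr=9: (0,1) in TLB -> HIT
vaddr=5: (0,0) not in TLB -> MISS, insert
vaddr=12: (0,1) in TLB -> HIT

Answer: MISS HIT MISS HIT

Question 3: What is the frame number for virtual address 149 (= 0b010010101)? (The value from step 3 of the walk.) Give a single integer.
vaddr = 149: l1_idx=2, l2_idx=2
L1[2] = 1; L2[1][2] = 91

Answer: 91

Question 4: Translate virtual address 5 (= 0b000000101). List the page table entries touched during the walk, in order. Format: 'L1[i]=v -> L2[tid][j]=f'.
vaddr = 5 = 0b000000101
Split: l1_idx=0, l2_idx=0, offset=5

Answer: L1[0]=3 -> L2[3][0]=82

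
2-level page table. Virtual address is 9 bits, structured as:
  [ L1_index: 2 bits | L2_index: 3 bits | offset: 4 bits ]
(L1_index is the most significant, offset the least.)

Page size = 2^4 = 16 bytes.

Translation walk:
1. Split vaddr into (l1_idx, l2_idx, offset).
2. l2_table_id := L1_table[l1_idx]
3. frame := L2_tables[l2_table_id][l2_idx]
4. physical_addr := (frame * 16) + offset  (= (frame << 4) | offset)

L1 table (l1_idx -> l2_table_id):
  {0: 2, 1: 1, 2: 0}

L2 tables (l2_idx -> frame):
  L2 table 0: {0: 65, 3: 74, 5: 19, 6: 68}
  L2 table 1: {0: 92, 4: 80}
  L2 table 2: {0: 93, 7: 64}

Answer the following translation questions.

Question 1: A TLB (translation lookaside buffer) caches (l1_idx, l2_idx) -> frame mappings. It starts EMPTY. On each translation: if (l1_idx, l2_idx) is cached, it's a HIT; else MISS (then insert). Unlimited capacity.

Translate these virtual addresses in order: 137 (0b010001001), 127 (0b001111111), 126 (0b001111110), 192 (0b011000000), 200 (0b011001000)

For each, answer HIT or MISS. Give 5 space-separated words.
vaddr=137: (1,0) not in TLB -> MISS, insert
vaddr=127: (0,7) not in TLB -> MISS, insert
vaddr=126: (0,7) in TLB -> HIT
vaddr=192: (1,4) not in TLB -> MISS, insert
vaddr=200: (1,4) in TLB -> HIT

Answer: MISS MISS HIT MISS HIT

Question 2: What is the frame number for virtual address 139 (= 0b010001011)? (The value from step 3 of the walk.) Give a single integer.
Answer: 92

Derivation:
vaddr = 139: l1_idx=1, l2_idx=0
L1[1] = 1; L2[1][0] = 92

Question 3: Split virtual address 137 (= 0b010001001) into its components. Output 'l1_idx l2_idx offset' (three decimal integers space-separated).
Answer: 1 0 9

Derivation:
vaddr = 137 = 0b010001001
  top 2 bits -> l1_idx = 1
  next 3 bits -> l2_idx = 0
  bottom 4 bits -> offset = 9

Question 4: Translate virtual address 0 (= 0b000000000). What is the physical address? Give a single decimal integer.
Answer: 1488

Derivation:
vaddr = 0 = 0b000000000
Split: l1_idx=0, l2_idx=0, offset=0
L1[0] = 2
L2[2][0] = 93
paddr = 93 * 16 + 0 = 1488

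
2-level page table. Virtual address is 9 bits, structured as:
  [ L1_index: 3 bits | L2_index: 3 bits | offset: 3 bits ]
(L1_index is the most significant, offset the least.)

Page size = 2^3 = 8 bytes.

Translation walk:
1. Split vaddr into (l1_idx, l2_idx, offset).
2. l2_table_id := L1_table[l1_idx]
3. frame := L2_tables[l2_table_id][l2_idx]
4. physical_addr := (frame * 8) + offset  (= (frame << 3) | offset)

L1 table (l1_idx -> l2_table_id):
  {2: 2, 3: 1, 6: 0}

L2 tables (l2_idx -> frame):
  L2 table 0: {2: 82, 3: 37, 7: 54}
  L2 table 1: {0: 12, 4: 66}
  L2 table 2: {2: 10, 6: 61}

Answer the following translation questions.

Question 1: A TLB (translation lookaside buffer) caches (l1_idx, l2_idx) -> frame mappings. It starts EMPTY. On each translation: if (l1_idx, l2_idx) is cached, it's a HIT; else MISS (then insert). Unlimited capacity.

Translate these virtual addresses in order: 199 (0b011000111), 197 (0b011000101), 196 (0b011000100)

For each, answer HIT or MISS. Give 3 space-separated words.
Answer: MISS HIT HIT

Derivation:
vaddr=199: (3,0) not in TLB -> MISS, insert
vaddr=197: (3,0) in TLB -> HIT
vaddr=196: (3,0) in TLB -> HIT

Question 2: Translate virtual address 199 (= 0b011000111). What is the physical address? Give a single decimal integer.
vaddr = 199 = 0b011000111
Split: l1_idx=3, l2_idx=0, offset=7
L1[3] = 1
L2[1][0] = 12
paddr = 12 * 8 + 7 = 103

Answer: 103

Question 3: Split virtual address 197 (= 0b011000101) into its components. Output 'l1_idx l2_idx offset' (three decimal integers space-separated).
vaddr = 197 = 0b011000101
  top 3 bits -> l1_idx = 3
  next 3 bits -> l2_idx = 0
  bottom 3 bits -> offset = 5

Answer: 3 0 5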